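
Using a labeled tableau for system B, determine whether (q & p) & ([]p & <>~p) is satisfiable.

1. (q & p) & ([]p & <>~p), w0
2. q & p, w0
3. []p & <>~p, w0
4. q, w0
5. p, w0
6. []p, w0
7. <>~p, w0
8. ~p, w1
9. p, w1
Accessibility: w0Rw0, w0Rw1, w1Rw0, w1Rw1
Branch closes: p and ~p both at w1.
(One branch shown.) All branches close.

No, unsatisfiable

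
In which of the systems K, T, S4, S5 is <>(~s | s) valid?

T-tableau for the negation ~<>(~s | s):
1. ~<>(~s | s), 0
2. ~(~s | s), 0
3. s, 0
4. ~s, 0
Accessibility: 0R0
Branch closes: s and ~s both at 0.
Every branch closes (one shown): valid in T, hence also in S4, S5 (every theorem of T is a theorem of S4 and S5).
K-tableau for the negation ~<>(~s | s):
1. ~<>(~s | s), 0
Complete open branch: countermodel on a K-frame, so not valid in K.

T, S4, S5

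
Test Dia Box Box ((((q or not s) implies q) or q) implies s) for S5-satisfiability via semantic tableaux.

Yes, satisfiable

1. Dia Box Box ((((q or not s) implies q) or q) implies s), w0
2. Box Box ((((q or not s) implies q) or q) implies s), w1
3. Box ((((q or not s) implies q) or q) implies s), w0
4. Box ((((q or not s) implies q) or q) implies s), w1
5. (((q or not s) implies q) or q) implies s, w0
6. (((q or not s) implies q) or q) implies s, w1
7. s, w0
8. s, w1
Accessibility: w0Rw0, w0Rw1, w1Rw0, w1Rw1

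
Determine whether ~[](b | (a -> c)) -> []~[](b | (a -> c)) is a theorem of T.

Not valid

Tableau for the negation ~(~[](b | (a -> c)) -> []~[](b | (a -> c))):
1. ~(~[](b | (a -> c)) -> []~[](b | (a -> c))), 0
2. ~[](b | (a -> c)), 0
3. ~[]~[](b | (a -> c)), 0
4. ~(b | (a -> c)), 1
5. ~b, 1
6. ~(a -> c), 1
7. a, 1
8. ~c, 1
9. [](b | (a -> c)), 2
10. b | (a -> c), 2
11. a -> c, 2
12. c, 2
Accessibility: 0R0, 0R1, 0R2, 1R1, 2R2
The negation has an open branch (countermodel exists).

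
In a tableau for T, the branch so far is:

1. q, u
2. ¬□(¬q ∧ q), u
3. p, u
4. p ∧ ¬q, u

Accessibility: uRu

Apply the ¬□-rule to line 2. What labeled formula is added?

a fresh world v with uRv, and ¬(¬q ∧ q) at v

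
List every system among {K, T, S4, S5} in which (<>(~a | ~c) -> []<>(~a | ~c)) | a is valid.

S5

S5-tableau for the negation ~((<>(~a | ~c) -> []<>(~a | ~c)) | a):
1. ~((<>(~a | ~c) -> []<>(~a | ~c)) | a), 0
2. ~(<>(~a | ~c) -> []<>(~a | ~c)), 0
3. ~a, 0
4. <>(~a | ~c), 0
5. ~[]<>(~a | ~c), 0
6. ~a | ~c, 1
7. ~c, 1
8. ~<>(~a | ~c), 2
9. ~(~a | ~c), 0
10. a, 0
11. c, 0
Accessibility: 0R0, 0R1, 0R2, 1R0, 1R1, 1R2, 2R0, 2R1, 2R2
Branch closes: a and ~a both at 0.
Every branch closes (one shown): valid in S5.
S4-tableau for the negation ~((<>(~a | ~c) -> []<>(~a | ~c)) | a):
1. ~((<>(~a | ~c) -> []<>(~a | ~c)) | a), 0
2. ~(<>(~a | ~c) -> []<>(~a | ~c)), 0
3. ~a, 0
4. <>(~a | ~c), 0
5. ~[]<>(~a | ~c), 0
6. ~a | ~c, 1
7. ~c, 1
8. ~<>(~a | ~c), 2
9. ~(~a | ~c), 2
10. a, 2
11. c, 2
Accessibility: 0R0, 0R1, 0R2, 1R1, 2R2
Complete open branch: countermodel on an S4-frame, so not valid in S4, nor in K, T (the same frame is also a K-frame and a T-frame).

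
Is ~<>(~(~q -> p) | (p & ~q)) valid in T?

Tableau for the negation <>(~(~q -> p) | (p & ~q)):
1. <>(~(~q -> p) | (p & ~q)), u
2. ~(~q -> p) | (p & ~q), v   [<>-rule on 1: fresh world v, uRv]
3. p & ~q, v   [|-rule on 2 (branches; this branch)]
4. p, v   [&-rule on 3]
5. ~q, v   [&-rule on 3]
Accessibility: uRu, uRv, vRv
The negation has an open branch (countermodel exists).

Not valid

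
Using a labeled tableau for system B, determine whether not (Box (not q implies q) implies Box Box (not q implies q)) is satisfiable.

1. not (Box (not q implies q) implies Box Box (not q implies q)), w0
2. Box (not q implies q), w0
3. not Box Box (not q implies q), w0
4. not q implies q, w0
5. q, w0
6. not Box (not q implies q), w1
7. not q implies q, w1
8. q, w1
9. not (not q implies q), w2
10. not q, w2
Accessibility: w0Rw0, w0Rw1, w1Rw0, w1Rw1, w1Rw2, w2Rw1, w2Rw2

Satisfiable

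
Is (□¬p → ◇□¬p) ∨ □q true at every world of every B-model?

Valid

Tableau for the negation ¬((□¬p → ◇□¬p) ∨ □q):
1. ¬((□¬p → ◇□¬p) ∨ □q), 0
2. ¬(□¬p → ◇□¬p), 0
3. ¬□q, 0
4. □¬p, 0
5. ¬◇□¬p, 0
6. ¬p, 0
7. ¬□¬p, 0
8. ¬q, 1
9. ¬p, 1
10. ¬□¬p, 1
11. p, 2
12. ¬p, 2
Accessibility: 0R0, 0R1, 0R2, 1R0, 1R1, 2R0, 2R2
Branch closes: p and ¬p both at 2.
All branches of the negation close; one closing branch shown above.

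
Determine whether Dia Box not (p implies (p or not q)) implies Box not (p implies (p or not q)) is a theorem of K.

Invalid (countermodel exists)

Tableau for the negation not (Dia Box not (p implies (p or not q)) implies Box not (p implies (p or not q))):
1. not (Dia Box not (p implies (p or not q)) implies Box not (p implies (p or not q))), u
2. Dia Box not (p implies (p or not q)), u   [neg-implies-rule on 1]
3. not Box not (p implies (p or not q)), u   [neg-implies-rule on 1]
4. Box not (p implies (p or not q)), v   [Dia-rule on 2: fresh world v, uRv]
5. p implies (p or not q), w   [neg-Box-rule on 3: fresh world w, uRw]
6. p or not q, w   [implies-rule on 5 (branches; this branch)]
7. not q, w   [or-rule on 6 (branches; this branch)]
Accessibility: uRv, uRw
The negation has an open branch (countermodel exists).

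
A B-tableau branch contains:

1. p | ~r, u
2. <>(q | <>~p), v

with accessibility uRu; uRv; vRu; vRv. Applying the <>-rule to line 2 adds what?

a fresh world w with vRw, and q | <>~p at w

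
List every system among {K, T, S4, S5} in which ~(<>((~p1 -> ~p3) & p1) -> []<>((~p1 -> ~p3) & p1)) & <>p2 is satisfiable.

K, T, S4

S4-tableau for the formula:
1. ~(<>((~p1 -> ~p3) & p1) -> []<>((~p1 -> ~p3) & p1)) & <>p2, u
2. ~(<>((~p1 -> ~p3) & p1) -> []<>((~p1 -> ~p3) & p1)), u
3. <>p2, u
4. <>((~p1 -> ~p3) & p1), u
5. ~[]<>((~p1 -> ~p3) & p1), u
6. p2, v
7. (~p1 -> ~p3) & p1, w
8. ~p1 -> ~p3, w
9. p1, w
10. ~p3, w
11. ~<>((~p1 -> ~p3) & p1), x
12. ~((~p1 -> ~p3) & p1), x
13. ~p1, x
Accessibility: uRu, uRv, uRw, uRx, vRv, wRw, xRx
Complete open branch: satisfiable in S4, hence also in K, T (this S4-model is also a K-model and a T-model).
S5-tableau for the formula:
1. ~(<>((~p1 -> ~p3) & p1) -> []<>((~p1 -> ~p3) & p1)) & <>p2, u
2. ~(<>((~p1 -> ~p3) & p1) -> []<>((~p1 -> ~p3) & p1)), u
3. <>p2, u
4. <>((~p1 -> ~p3) & p1), u
5. ~[]<>((~p1 -> ~p3) & p1), u
6. p2, v
7. (~p1 -> ~p3) & p1, w
8. ~p1 -> ~p3, w
9. p1, w
10. ~p3, w
11. ~<>((~p1 -> ~p3) & p1), x
12. ~((~p1 -> ~p3) & p1), u
13. ~((~p1 -> ~p3) & p1), v
14. ~((~p1 -> ~p3) & p1), w
15. ~((~p1 -> ~p3) & p1), x
16. ~(~p1 -> ~p3), u
17. ~p1, u
18. p3, u
19. ~(~p1 -> ~p3), v
20. ~p1, v
21. p3, v
22. ~(~p1 -> ~p3), w
23. ~p1, w
24. p3, w
Accessibility: uRu, uRv, uRw, uRx, vRu, vRv, vRw, vRx, wRu, wRv, wRw, wRx, xRu, xRv, xRw, xRx
Branch closes: p1 and ~p1 both at w.
Every branch closes (one shown): unsatisfiable in S5.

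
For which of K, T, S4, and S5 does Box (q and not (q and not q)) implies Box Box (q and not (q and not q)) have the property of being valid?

T-tableau for the negation not (Box (q and not (q and not q)) implies Box Box (q and not (q and not q))):
1. not (Box (q and not (q and not q)) implies Box Box (q and not (q and not q))), 0
2. Box (q and not (q and not q)), 0   [neg-implies-rule on 1]
3. not Box Box (q and not (q and not q)), 0   [neg-implies-rule on 1]
4. q and not (q and not q), 0   [Box-rule on 2 via 0R0]
5. q, 0   [and-rule on 4]
6. not (q and not q), 0   [and-rule on 4]
7. not Box (q and not (q and not q)), 1   [neg-Box-rule on 3: fresh world 1, 0R1]
8. q and not (q and not q), 1   [Box-rule on 2 via 0R1]
9. q, 1   [and-rule on 8]
10. not (q and not q), 1   [and-rule on 8]
11. not (q and not (q and not q)), 2   [neg-Box-rule on 7: fresh world 2, 1R2]
12. not q, 2   [neg-and-rule on 11 (branches; this branch)]
Accessibility: 0R0, 0R1, 1R1, 1R2, 2R2
Complete open branch: countermodel on a T-frame, so not valid in T, nor in K (the same frame is also a K-frame).
S4-tableau for the negation not (Box (q and not (q and not q)) implies Box Box (q and not (q and not q))):
1. not (Box (q and not (q and not q)) implies Box Box (q and not (q and not q))), 0
2. Box (q and not (q and not q)), 0   [neg-implies-rule on 1]
3. not Box Box (q and not (q and not q)), 0   [neg-implies-rule on 1]
4. q and not (q and not q), 0   [Box-rule on 2 via 0R0]
5. q, 0   [and-rule on 4]
6. not (q and not q), 0   [and-rule on 4]
7. not Box (q and not (q and not q)), 1   [neg-Box-rule on 3: fresh world 1, 0R1]
8. q and not (q and not q), 1   [Box-rule on 2 via 0R1]
9. q, 1   [and-rule on 8]
10. not (q and not q), 1   [and-rule on 8]
11. not (q and not (q and not q)), 2   [neg-Box-rule on 7: fresh world 2, 1R2]
12. q and not (q and not q), 2   [Box-rule on 2 via 0R2]
13. q, 2   [and-rule on 12]
14. not (q and not q), 2   [and-rule on 12]
15. q and not q, 2   [neg-and-rule on 11 (branches; this branch)]
16. not q, 2   [and-rule on 15]
Accessibility: 0R0, 0R1, 0R2, 1R1, 1R2, 2R2
Branch closes: q and not q both at 2.
Every branch closes (one shown): valid in S4, hence also in S5 (every theorem of S4 is a theorem of S5).

S4, S5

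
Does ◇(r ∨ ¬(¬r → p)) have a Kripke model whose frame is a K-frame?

1. ◇(r ∨ ¬(¬r → p)), u
2. r ∨ ¬(¬r → p), v   [◇-rule on 1: fresh world v, uRv]
3. ¬(¬r → p), v   [∨-rule on 2 (branches; this branch)]
4. ¬r, v   [¬→-rule on 3]
5. ¬p, v   [¬→-rule on 3]
Accessibility: uRv

Satisfiable (open branch found)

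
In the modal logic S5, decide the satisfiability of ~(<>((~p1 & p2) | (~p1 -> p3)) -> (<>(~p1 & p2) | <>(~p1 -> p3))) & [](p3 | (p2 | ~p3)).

1. ~(<>((~p1 & p2) | (~p1 -> p3)) -> (<>(~p1 & p2) | <>(~p1 -> p3))) & [](p3 | (p2 | ~p3)), u
2. ~(<>((~p1 & p2) | (~p1 -> p3)) -> (<>(~p1 & p2) | <>(~p1 -> p3))), u
3. [](p3 | (p2 | ~p3)), u
4. <>((~p1 & p2) | (~p1 -> p3)), u
5. ~(<>(~p1 & p2) | <>(~p1 -> p3)), u
6. ~<>(~p1 & p2), u
7. ~<>(~p1 -> p3), u
8. p3 | (p2 | ~p3), u
9. ~(~p1 & p2), u
10. ~(~p1 -> p3), u
11. ~p1, u
12. ~p3, u
13. p2 | ~p3, u
14. ~p2, u
15. (~p1 & p2) | (~p1 -> p3), v
16. p3 | (p2 | ~p3), v
17. ~(~p1 & p2), v
18. ~(~p1 -> p3), v
19. ~p1, v
20. ~p3, v
21. ~p1 -> p3, v
22. p2 | ~p3, v
23. ~p2, v
24. p3, v
Accessibility: uRu, uRv, vRu, vRv
Branch closes: p3 and ~p3 both at v.
All branches of the tableau close; one closing branch shown above.

Unsatisfiable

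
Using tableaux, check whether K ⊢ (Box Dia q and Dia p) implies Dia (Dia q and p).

Yes, valid

Tableau for the negation not ((Box Dia q and Dia p) implies Dia (Dia q and p)):
1. not ((Box Dia q and Dia p) implies Dia (Dia q and p)), u
2. Box Dia q and Dia p, u
3. not Dia (Dia q and p), u
4. Box Dia q, u
5. Dia p, u
6. p, v
7. not (Dia q and p), v
8. Dia q, v
9. not Dia q, v
10. q, w
11. not q, w
Accessibility: uRv, vRw
Branch closes: q and not q both at w.
All branches of the negation close; one closing branch shown above.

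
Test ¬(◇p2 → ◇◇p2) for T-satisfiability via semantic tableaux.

1. ¬(◇p2 → ◇◇p2), u
2. ◇p2, u   [¬→-rule on 1]
3. ¬◇◇p2, u   [¬→-rule on 1]
4. ¬◇p2, u   [¬◇-rule on 3 via uRu]
5. ¬p2, u   [¬◇-rule on 4 via uRu]
6. p2, v   [◇-rule on 2: fresh world v, uRv]
7. ¬◇p2, v   [¬◇-rule on 3 via uRv]
8. ¬p2, v   [¬◇-rule on 4 via uRv]
Accessibility: uRu, uRv, vRv
Branch closes: p2 and ¬p2 both at v.
Every branch closes; the branch above is one of them.

No, unsatisfiable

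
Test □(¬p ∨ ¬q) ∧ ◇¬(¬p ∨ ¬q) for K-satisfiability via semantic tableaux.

Unsatisfiable

1. □(¬p ∨ ¬q) ∧ ◇¬(¬p ∨ ¬q), 0
2. □(¬p ∨ ¬q), 0
3. ◇¬(¬p ∨ ¬q), 0
4. ¬(¬p ∨ ¬q), 1
5. p, 1
6. q, 1
7. ¬p ∨ ¬q, 1
8. ¬q, 1
Accessibility: 0R1
Branch closes: q and ¬q both at 1.
(One branch shown.) All branches close.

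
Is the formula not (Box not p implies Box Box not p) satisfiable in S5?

1. not (Box not p implies Box Box not p), 0
2. Box not p, 0
3. not Box Box not p, 0
4. not p, 0
5. not Box not p, 1
6. not p, 1
7. p, 2
8. not p, 2
Accessibility: 0R0, 0R1, 0R2, 1R0, 1R1, 1R2, 2R0, 2R1, 2R2
Branch closes: p and not p both at 2.
(One branch shown.) All branches close.

Unsatisfiable (every branch closes)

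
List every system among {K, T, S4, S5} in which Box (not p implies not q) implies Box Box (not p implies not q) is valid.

T-tableau for the negation not (Box (not p implies not q) implies Box Box (not p implies not q)):
1. not (Box (not p implies not q) implies Box Box (not p implies not q)), u
2. Box (not p implies not q), u
3. not Box Box (not p implies not q), u
4. not p implies not q, u
5. not q, u
6. not Box (not p implies not q), v
7. not p implies not q, v
8. not q, v
9. not (not p implies not q), w
10. not p, w
11. q, w
Accessibility: uRu, uRv, vRv, vRw, wRw
Complete open branch: countermodel on a T-frame, so not valid in T, nor in K (the same frame is also a K-frame).
S4-tableau for the negation not (Box (not p implies not q) implies Box Box (not p implies not q)):
1. not (Box (not p implies not q) implies Box Box (not p implies not q)), u
2. Box (not p implies not q), u
3. not Box Box (not p implies not q), u
4. not p implies not q, u
5. not q, u
6. not Box (not p implies not q), v
7. not p implies not q, v
8. not q, v
9. not (not p implies not q), w
10. not p, w
11. q, w
12. not p implies not q, w
13. not q, w
Accessibility: uRu, uRv, uRw, vRv, vRw, wRw
Branch closes: q and not q both at w.
Every branch closes (one shown): valid in S4, hence also in S5 (every theorem of S4 is a theorem of S5).

S4, S5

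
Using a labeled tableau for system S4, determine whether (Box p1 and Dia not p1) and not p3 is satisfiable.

Unsatisfiable

1. (Box p1 and Dia not p1) and not p3, u
2. Box p1 and Dia not p1, u
3. not p3, u
4. Box p1, u
5. Dia not p1, u
6. p1, u
7. not p1, v
8. p1, v
Accessibility: uRu, uRv, vRv
Branch closes: p1 and not p1 both at v.
Every branch closes; the branch above is one of them.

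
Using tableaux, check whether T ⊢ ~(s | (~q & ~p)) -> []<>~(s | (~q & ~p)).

No, not valid

Tableau for the negation ~(~(s | (~q & ~p)) -> []<>~(s | (~q & ~p))):
1. ~(~(s | (~q & ~p)) -> []<>~(s | (~q & ~p))), u
2. ~(s | (~q & ~p)), u   [~->-rule on 1]
3. ~[]<>~(s | (~q & ~p)), u   [~->-rule on 1]
4. ~s, u   [~|-rule on 2]
5. ~(~q & ~p), u   [~|-rule on 2]
6. p, u   [~&-rule on 5 (branches; this branch)]
7. ~<>~(s | (~q & ~p)), v   [~[]-rule on 3: fresh world v, uRv]
8. s | (~q & ~p), v   [~<>-rule on 7 via vRv]
9. ~q & ~p, v   [|-rule on 8 (branches; this branch)]
10. ~q, v   [&-rule on 9]
11. ~p, v   [&-rule on 9]
Accessibility: uRu, uRv, vRv
The negation has an open branch (countermodel exists).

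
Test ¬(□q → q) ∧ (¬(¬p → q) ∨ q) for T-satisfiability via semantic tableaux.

No, unsatisfiable

1. ¬(□q → q) ∧ (¬(¬p → q) ∨ q), 0
2. ¬(□q → q), 0
3. ¬(¬p → q) ∨ q, 0
4. □q, 0
5. ¬q, 0
6. q, 0
Accessibility: 0R0
Branch closes: q and ¬q both at 0.
All branches of the tableau close; one closing branch shown above.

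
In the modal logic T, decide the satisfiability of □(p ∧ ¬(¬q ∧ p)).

1. □(p ∧ ¬(¬q ∧ p)), 0
2. p ∧ ¬(¬q ∧ p), 0
3. p, 0
4. ¬(¬q ∧ p), 0
5. q, 0
Accessibility: 0R0

Satisfiable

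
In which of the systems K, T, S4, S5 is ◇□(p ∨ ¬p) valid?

T, S4, S5

T-tableau for the negation ¬◇□(p ∨ ¬p):
1. ¬◇□(p ∨ ¬p), 0
2. ¬□(p ∨ ¬p), 0
3. ¬(p ∨ ¬p), 1
4. ¬p, 1
5. p, 1
Accessibility: 0R0, 0R1, 1R1
Branch closes: p and ¬p both at 1.
Every branch closes (one shown): valid in T, hence also in S4, S5 (every theorem of T is a theorem of S4 and S5).
K-tableau for the negation ¬◇□(p ∨ ¬p):
1. ¬◇□(p ∨ ¬p), 0
Complete open branch: countermodel on a K-frame, so not valid in K.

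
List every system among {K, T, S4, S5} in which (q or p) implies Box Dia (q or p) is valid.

S5

S5-tableau for the negation not ((q or p) implies Box Dia (q or p)):
1. not ((q or p) implies Box Dia (q or p)), u
2. q or p, u
3. not Box Dia (q or p), u
4. p, u
5. not Dia (q or p), v
6. not (q or p), u
7. not q, u
8. not p, u
Accessibility: uRu, uRv, vRu, vRv
Branch closes: p and not p both at u.
Every branch closes (one shown): valid in S5.
S4-tableau for the negation not ((q or p) implies Box Dia (q or p)):
1. not ((q or p) implies Box Dia (q or p)), u
2. q or p, u
3. not Box Dia (q or p), u
4. p, u
5. not Dia (q or p), v
6. not (q or p), v
7. not q, v
8. not p, v
Accessibility: uRu, uRv, vRv
Complete open branch: countermodel on an S4-frame, so not valid in S4, nor in K, T (the same frame is also a K-frame and a T-frame).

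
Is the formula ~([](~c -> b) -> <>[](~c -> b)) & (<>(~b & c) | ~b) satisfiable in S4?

1. ~([](~c -> b) -> <>[](~c -> b)) & (<>(~b & c) | ~b), u
2. ~([](~c -> b) -> <>[](~c -> b)), u
3. <>(~b & c) | ~b, u
4. [](~c -> b), u
5. ~<>[](~c -> b), u
6. ~c -> b, u
7. ~[](~c -> b), u
8. ~b, u
9. c, u
10. ~(~c -> b), v
11. ~c, v
12. ~b, v
13. ~c -> b, v
14. ~[](~c -> b), v
15. b, v
Accessibility: uRu, uRv, vRv
Branch closes: b and ~b both at v.
(One branch shown.) All branches close.

No, unsatisfiable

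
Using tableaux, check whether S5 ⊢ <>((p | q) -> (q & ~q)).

Invalid (countermodel exists)

Tableau for the negation ~<>((p | q) -> (q & ~q)):
1. ~<>((p | q) -> (q & ~q)), u
2. ~((p | q) -> (q & ~q)), u
3. p | q, u
4. ~(q & ~q), u
5. q, u
Accessibility: uRu
The negation has an open branch (countermodel exists).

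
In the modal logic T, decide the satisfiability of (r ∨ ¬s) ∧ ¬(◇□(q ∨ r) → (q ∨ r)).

1. (r ∨ ¬s) ∧ ¬(◇□(q ∨ r) → (q ∨ r)), w0
2. r ∨ ¬s, w0
3. ¬(◇□(q ∨ r) → (q ∨ r)), w0
4. ◇□(q ∨ r), w0
5. ¬(q ∨ r), w0
6. ¬q, w0
7. ¬r, w0
8. ¬s, w0
9. □(q ∨ r), w1
10. q ∨ r, w1
11. r, w1
Accessibility: w0Rw0, w0Rw1, w1Rw1

Yes, satisfiable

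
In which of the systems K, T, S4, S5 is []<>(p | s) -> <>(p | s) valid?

K-tableau for the negation ~([]<>(p | s) -> <>(p | s)):
1. ~([]<>(p | s) -> <>(p | s)), 0
2. []<>(p | s), 0   [~->-rule on 1]
3. ~<>(p | s), 0   [~->-rule on 1]
Complete open branch: countermodel on a K-frame, so not valid in K.
T-tableau for the negation ~([]<>(p | s) -> <>(p | s)):
1. ~([]<>(p | s) -> <>(p | s)), 0
2. []<>(p | s), 0   [~->-rule on 1]
3. ~<>(p | s), 0   [~->-rule on 1]
4. <>(p | s), 0   [[]-rule on 2 via 0R0]
5. ~(p | s), 0   [~<>-rule on 3 via 0R0]
6. ~p, 0   [~|-rule on 5]
7. ~s, 0   [~|-rule on 5]
8. p | s, 1   [<>-rule on 4: fresh world 1, 0R1]
9. <>(p | s), 1   [[]-rule on 2 via 0R1]
10. ~(p | s), 1   [~<>-rule on 3 via 0R1]
11. ~p, 1   [~|-rule on 10]
12. ~s, 1   [~|-rule on 10]
13. s, 1   [|-rule on 8 (branches; this branch)]
Accessibility: 0R0, 0R1, 1R1
Branch closes: s and ~s both at 1.
Every branch closes (one shown): valid in T, hence also in S4, S5 (every theorem of T is a theorem of S4 and S5).

T, S4, S5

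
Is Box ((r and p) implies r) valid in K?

Valid

Tableau for the negation not Box ((r and p) implies r):
1. not Box ((r and p) implies r), u
2. not ((r and p) implies r), v   [neg-Box-rule on 1: fresh world v, uRv]
3. r and p, v   [neg-implies-rule on 2]
4. not r, v   [neg-implies-rule on 2]
5. r, v   [and-rule on 3]
6. p, v   [and-rule on 3]
Accessibility: uRv
Branch closes: r and not r both at v.
Every branch of the negation's tableau closes; the branch above is one of them.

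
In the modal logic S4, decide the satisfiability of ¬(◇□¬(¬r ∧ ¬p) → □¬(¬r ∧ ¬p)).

Satisfiable

1. ¬(◇□¬(¬r ∧ ¬p) → □¬(¬r ∧ ¬p)), u
2. ◇□¬(¬r ∧ ¬p), u   [¬→-rule on 1]
3. ¬□¬(¬r ∧ ¬p), u   [¬→-rule on 1]
4. □¬(¬r ∧ ¬p), v   [◇-rule on 2: fresh world v, uRv]
5. ¬(¬r ∧ ¬p), v   [□-rule on 4 via vRv]
6. p, v   [¬∧-rule on 5 (branches; this branch)]
7. ¬r ∧ ¬p, w   [¬□-rule on 3: fresh world w, uRw]
8. ¬r, w   [∧-rule on 7]
9. ¬p, w   [∧-rule on 7]
Accessibility: uRu, uRv, uRw, vRv, wRw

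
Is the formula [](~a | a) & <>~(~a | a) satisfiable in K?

1. [](~a | a) & <>~(~a | a), 0
2. [](~a | a), 0   [&-rule on 1]
3. <>~(~a | a), 0   [&-rule on 1]
4. ~(~a | a), 1   [<>-rule on 3: fresh world 1, 0R1]
5. a, 1   [~|-rule on 4]
6. ~a, 1   [~|-rule on 4]
Accessibility: 0R1
Branch closes: a and ~a both at 1.
All branches of the tableau close; one closing branch shown above.

Unsatisfiable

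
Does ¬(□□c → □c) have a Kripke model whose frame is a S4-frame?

1. ¬(□□c → □c), w0
2. □□c, w0
3. ¬□c, w0
4. □c, w0
5. c, w0
6. ¬c, w1
7. □c, w1
8. c, w1
Accessibility: w0Rw0, w0Rw1, w1Rw1
Branch closes: c and ¬c both at w1.
(One branch shown.) All branches close.

Unsatisfiable (every branch closes)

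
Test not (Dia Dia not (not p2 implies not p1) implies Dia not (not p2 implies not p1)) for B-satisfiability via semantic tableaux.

1. not (Dia Dia not (not p2 implies not p1) implies Dia not (not p2 implies not p1)), u
2. Dia Dia not (not p2 implies not p1), u
3. not Dia not (not p2 implies not p1), u
4. not p2 implies not p1, u
5. not p1, u
6. Dia not (not p2 implies not p1), v
7. not p2 implies not p1, v
8. not p1, v
9. not (not p2 implies not p1), w
10. not p2, w
11. p1, w
Accessibility: uRu, uRv, vRu, vRv, vRw, wRv, wRw

Yes, satisfiable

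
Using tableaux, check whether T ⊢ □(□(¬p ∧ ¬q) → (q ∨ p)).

No, not valid

Tableau for the negation ¬□(□(¬p ∧ ¬q) → (q ∨ p)):
1. ¬□(□(¬p ∧ ¬q) → (q ∨ p)), u
2. ¬(□(¬p ∧ ¬q) → (q ∨ p)), v
3. □(¬p ∧ ¬q), v
4. ¬(q ∨ p), v
5. ¬q, v
6. ¬p, v
7. ¬p ∧ ¬q, v
Accessibility: uRu, uRv, vRv
The negation has an open branch (countermodel exists).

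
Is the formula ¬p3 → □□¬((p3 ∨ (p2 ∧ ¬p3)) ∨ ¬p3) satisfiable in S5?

1. ¬p3 → □□¬((p3 ∨ (p2 ∧ ¬p3)) ∨ ¬p3), u
2. p3, u
Accessibility: uRu

Yes, satisfiable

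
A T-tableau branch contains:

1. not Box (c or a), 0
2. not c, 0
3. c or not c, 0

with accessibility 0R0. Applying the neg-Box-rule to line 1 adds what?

a fresh world 1 with 0R1, and not (c or a) at 1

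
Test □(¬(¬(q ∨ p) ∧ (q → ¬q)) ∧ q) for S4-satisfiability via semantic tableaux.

1. □(¬(¬(q ∨ p) ∧ (q → ¬q)) ∧ q), w0
2. ¬(¬(q ∨ p) ∧ (q → ¬q)) ∧ q, w0   [□-rule on 1 via w0Rw0]
3. ¬(¬(q ∨ p) ∧ (q → ¬q)), w0   [∧-rule on 2]
4. q, w0   [∧-rule on 2]
5. ¬(q → ¬q), w0   [¬∧-rule on 3 (branches; this branch)]
Accessibility: w0Rw0

Satisfiable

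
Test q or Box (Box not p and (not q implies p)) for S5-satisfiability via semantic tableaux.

1. q or Box (Box not p and (not q implies p)), w0
2. Box (Box not p and (not q implies p)), w0
3. Box not p and (not q implies p), w0
4. Box not p, w0
5. not q implies p, w0
6. not p, w0
7. q, w0
Accessibility: w0Rw0

Satisfiable (open branch found)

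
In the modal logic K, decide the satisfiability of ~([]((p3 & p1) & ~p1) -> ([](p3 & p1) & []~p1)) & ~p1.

Unsatisfiable

1. ~([]((p3 & p1) & ~p1) -> ([](p3 & p1) & []~p1)) & ~p1, w0
2. ~([]((p3 & p1) & ~p1) -> ([](p3 & p1) & []~p1)), w0
3. ~p1, w0
4. []((p3 & p1) & ~p1), w0
5. ~([](p3 & p1) & []~p1), w0
6. ~[](p3 & p1), w0
7. ~(p3 & p1), w1
8. (p3 & p1) & ~p1, w1
9. p3 & p1, w1
10. ~p1, w1
11. p3, w1
12. p1, w1
Accessibility: w0Rw1
Branch closes: p1 and ~p1 both at w1.
Every branch closes; the branch above is one of them.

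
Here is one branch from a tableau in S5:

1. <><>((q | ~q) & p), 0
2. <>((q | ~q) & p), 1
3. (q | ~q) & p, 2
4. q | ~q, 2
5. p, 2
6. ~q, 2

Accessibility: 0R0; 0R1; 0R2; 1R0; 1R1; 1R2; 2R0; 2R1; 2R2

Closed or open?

No world carries both an atom and its negation.

No, open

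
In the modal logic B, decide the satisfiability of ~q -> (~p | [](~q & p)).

1. ~q -> (~p | [](~q & p)), u
2. ~p | [](~q & p), u
3. [](~q & p), u
4. ~q & p, u
5. ~q, u
6. p, u
Accessibility: uRu

Satisfiable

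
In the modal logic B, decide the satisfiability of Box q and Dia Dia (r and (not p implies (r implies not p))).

1. Box q and Dia Dia (r and (not p implies (r implies not p))), u
2. Box q, u
3. Dia Dia (r and (not p implies (r implies not p))), u
4. q, u
5. Dia (r and (not p implies (r implies not p))), v
6. q, v
7. r and (not p implies (r implies not p)), w
8. r, w
9. not p implies (r implies not p), w
10. r implies not p, w
11. not p, w
Accessibility: uRu, uRv, vRu, vRv, vRw, wRv, wRw

Satisfiable (open branch found)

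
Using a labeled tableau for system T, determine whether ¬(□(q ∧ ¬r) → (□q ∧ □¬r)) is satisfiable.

No, unsatisfiable

1. ¬(□(q ∧ ¬r) → (□q ∧ □¬r)), 0
2. □(q ∧ ¬r), 0   [¬→-rule on 1]
3. ¬(□q ∧ □¬r), 0   [¬→-rule on 1]
4. q ∧ ¬r, 0   [□-rule on 2 via 0R0]
5. q, 0   [∧-rule on 4]
6. ¬r, 0   [∧-rule on 4]
7. ¬□¬r, 0   [¬∧-rule on 3 (branches; this branch)]
8. r, 1   [¬□-rule on 7: fresh world 1, 0R1]
9. q ∧ ¬r, 1   [□-rule on 2 via 0R1]
10. q, 1   [∧-rule on 9]
11. ¬r, 1   [∧-rule on 9]
Accessibility: 0R0, 0R1, 1R1
Branch closes: r and ¬r both at 1.
(One branch shown.) All branches close.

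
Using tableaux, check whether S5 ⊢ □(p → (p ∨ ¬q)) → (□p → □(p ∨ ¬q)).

Tableau for the negation ¬(□(p → (p ∨ ¬q)) → (□p → □(p ∨ ¬q))):
1. ¬(□(p → (p ∨ ¬q)) → (□p → □(p ∨ ¬q))), u
2. □(p → (p ∨ ¬q)), u
3. ¬(□p → □(p ∨ ¬q)), u
4. □p, u
5. ¬□(p ∨ ¬q), u
6. p → (p ∨ ¬q), u
7. p, u
8. p ∨ ¬q, u
9. ¬q, u
10. ¬(p ∨ ¬q), v
11. ¬p, v
12. q, v
13. p → (p ∨ ¬q), v
14. p, v
Accessibility: uRu, uRv, vRu, vRv
Branch closes: p and ¬p both at v.
All branches of the negation close; one closing branch shown above.

Yes, valid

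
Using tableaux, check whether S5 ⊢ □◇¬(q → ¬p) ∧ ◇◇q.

Tableau for the negation ¬(□◇¬(q → ¬p) ∧ ◇◇q):
1. ¬(□◇¬(q → ¬p) ∧ ◇◇q), w0
2. ¬◇◇q, w0
3. ¬◇q, w0
4. ¬q, w0
Accessibility: w0Rw0
The negation has an open branch (countermodel exists).

Invalid (countermodel exists)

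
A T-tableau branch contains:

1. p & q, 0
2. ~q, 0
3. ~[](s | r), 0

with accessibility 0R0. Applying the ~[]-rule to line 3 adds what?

a fresh world 1 with 0R1, and ~(s | r) at 1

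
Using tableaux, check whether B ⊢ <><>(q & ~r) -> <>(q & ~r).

Tableau for the negation ~(<><>(q & ~r) -> <>(q & ~r)):
1. ~(<><>(q & ~r) -> <>(q & ~r)), w0
2. <><>(q & ~r), w0   [~->-rule on 1]
3. ~<>(q & ~r), w0   [~->-rule on 1]
4. ~(q & ~r), w0   [~<>-rule on 3 via w0Rw0]
5. r, w0   [~&-rule on 4 (branches; this branch)]
6. <>(q & ~r), w1   [<>-rule on 2: fresh world w1, w0Rw1]
7. ~(q & ~r), w1   [~<>-rule on 3 via w0Rw1]
8. r, w1   [~&-rule on 7 (branches; this branch)]
9. q & ~r, w2   [<>-rule on 6: fresh world w2, w1Rw2]
10. q, w2   [&-rule on 9]
11. ~r, w2   [&-rule on 9]
Accessibility: w0Rw0, w0Rw1, w1Rw0, w1Rw1, w1Rw2, w2Rw1, w2Rw2
The negation has an open branch (countermodel exists).

No, not valid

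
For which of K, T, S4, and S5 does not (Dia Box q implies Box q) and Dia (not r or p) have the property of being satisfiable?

K, T, S4

S5-tableau for the formula:
1. not (Dia Box q implies Box q) and Dia (not r or p), 0
2. not (Dia Box q implies Box q), 0
3. Dia (not r or p), 0
4. Dia Box q, 0
5. not Box q, 0
6. not r or p, 1
7. p, 1
8. Box q, 2
9. q, 0
10. q, 1
11. q, 2
12. not q, 3
13. q, 3
Accessibility: 0R0, 0R1, 0R2, 0R3, 1R0, 1R1, 1R2, 1R3, 2R0, 2R1, 2R2, 2R3, 3R0, 3R1, 3R2, 3R3
Branch closes: q and not q both at 3.
Every branch closes (one shown): unsatisfiable in S5.
S4-tableau for the formula:
1. not (Dia Box q implies Box q) and Dia (not r or p), 0
2. not (Dia Box q implies Box q), 0
3. Dia (not r or p), 0
4. Dia Box q, 0
5. not Box q, 0
6. not r or p, 1
7. p, 1
8. Box q, 2
9. q, 2
10. not q, 3
Accessibility: 0R0, 0R1, 0R2, 0R3, 1R1, 2R2, 3R3
Complete open branch: satisfiable in S4, hence also in K, T (this S4-model is also a K-model and a T-model).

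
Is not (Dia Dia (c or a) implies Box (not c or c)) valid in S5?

No, not valid

Tableau for the negation Dia Dia (c or a) implies Box (not c or c):
1. Dia Dia (c or a) implies Box (not c or c), u
2. Box (not c or c), u
3. not c or c, u
4. c, u
Accessibility: uRu
The negation has an open branch (countermodel exists).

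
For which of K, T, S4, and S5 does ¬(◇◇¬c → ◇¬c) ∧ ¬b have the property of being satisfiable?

K, T

S4-tableau for the formula:
1. ¬(◇◇¬c → ◇¬c) ∧ ¬b, 0
2. ¬(◇◇¬c → ◇¬c), 0   [∧-rule on 1]
3. ¬b, 0   [∧-rule on 1]
4. ◇◇¬c, 0   [¬→-rule on 2]
5. ¬◇¬c, 0   [¬→-rule on 2]
6. c, 0   [¬◇-rule on 5 via 0R0]
7. ◇¬c, 1   [◇-rule on 4: fresh world 1, 0R1]
8. c, 1   [¬◇-rule on 5 via 0R1]
9. ¬c, 2   [◇-rule on 7: fresh world 2, 1R2]
10. c, 2   [¬◇-rule on 5 via 0R2]
Accessibility: 0R0, 0R1, 0R2, 1R1, 1R2, 2R2
Branch closes: c and ¬c both at 2.
Every branch closes (one shown): unsatisfiable in S4, hence also in S5 (every S5-frame is an S4-frame).
T-tableau for the formula:
1. ¬(◇◇¬c → ◇¬c) ∧ ¬b, 0
2. ¬(◇◇¬c → ◇¬c), 0   [∧-rule on 1]
3. ¬b, 0   [∧-rule on 1]
4. ◇◇¬c, 0   [¬→-rule on 2]
5. ¬◇¬c, 0   [¬→-rule on 2]
6. c, 0   [¬◇-rule on 5 via 0R0]
7. ◇¬c, 1   [◇-rule on 4: fresh world 1, 0R1]
8. c, 1   [¬◇-rule on 5 via 0R1]
9. ¬c, 2   [◇-rule on 7: fresh world 2, 1R2]
Accessibility: 0R0, 0R1, 1R1, 1R2, 2R2
Complete open branch: satisfiable in T, hence also in K (this T-model is also a K-model).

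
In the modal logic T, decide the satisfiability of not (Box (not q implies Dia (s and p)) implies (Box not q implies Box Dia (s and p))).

1. not (Box (not q implies Dia (s and p)) implies (Box not q implies Box Dia (s and p))), 0
2. Box (not q implies Dia (s and p)), 0   [neg-implies-rule on 1]
3. not (Box not q implies Box Dia (s and p)), 0   [neg-implies-rule on 1]
4. Box not q, 0   [neg-implies-rule on 3]
5. not Box Dia (s and p), 0   [neg-implies-rule on 3]
6. not q implies Dia (s and p), 0   [Box-rule on 2 via 0R0]
7. not q, 0   [Box-rule on 4 via 0R0]
8. Dia (s and p), 0   [implies-rule on 6 (branches; this branch)]
9. not Dia (s and p), 1   [neg-Box-rule on 5: fresh world 1, 0R1]
10. not q implies Dia (s and p), 1   [Box-rule on 2 via 0R1]
11. not q, 1   [Box-rule on 4 via 0R1]
12. not (s and p), 1   [neg-Dia-rule on 9 via 1R1]
13. Dia (s and p), 1   [implies-rule on 10 (branches; this branch)]
14. not p, 1   [neg-and-rule on 12 (branches; this branch)]
15. s and p, 2   [Dia-rule on 8: fresh world 2, 0R2]
16. s, 2   [and-rule on 15]
17. p, 2   [and-rule on 15]
18. not q implies Dia (s and p), 2   [Box-rule on 2 via 0R2]
19. not q, 2   [Box-rule on 4 via 0R2]
20. Dia (s and p), 2   [implies-rule on 18 (branches; this branch)]
21. s and p, 3   [Dia-rule on 13: fresh world 3, 1R3]
22. s, 3   [and-rule on 21]
23. p, 3   [and-rule on 21]
24. not (s and p), 3   [neg-Dia-rule on 9 via 1R3]
25. not p, 3   [neg-and-rule on 24 (branches; this branch)]
Accessibility: 0R0, 0R1, 0R2, 1R1, 1R3, 2R2, 3R3
Branch closes: p and not p both at 3.
Every branch closes; the branch above is one of them.

No, unsatisfiable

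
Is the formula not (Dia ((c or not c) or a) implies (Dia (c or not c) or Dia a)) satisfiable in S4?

Unsatisfiable (every branch closes)

1. not (Dia ((c or not c) or a) implies (Dia (c or not c) or Dia a)), 0
2. Dia ((c or not c) or a), 0
3. not (Dia (c or not c) or Dia a), 0
4. not Dia (c or not c), 0
5. not Dia a, 0
6. not (c or not c), 0
7. not c, 0
8. c, 0
Accessibility: 0R0
Branch closes: c and not c both at 0.
All branches of the tableau close; one closing branch shown above.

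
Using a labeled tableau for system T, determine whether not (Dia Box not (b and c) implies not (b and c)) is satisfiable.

Satisfiable

1. not (Dia Box not (b and c) implies not (b and c)), 0
2. Dia Box not (b and c), 0
3. b and c, 0
4. b, 0
5. c, 0
6. Box not (b and c), 1
7. not (b and c), 1
8. not c, 1
Accessibility: 0R0, 0R1, 1R1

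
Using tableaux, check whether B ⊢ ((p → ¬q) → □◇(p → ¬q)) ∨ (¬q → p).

Yes, valid

Tableau for the negation ¬(((p → ¬q) → □◇(p → ¬q)) ∨ (¬q → p)):
1. ¬(((p → ¬q) → □◇(p → ¬q)) ∨ (¬q → p)), w0
2. ¬((p → ¬q) → □◇(p → ¬q)), w0   [¬∨-rule on 1]
3. ¬(¬q → p), w0   [¬∨-rule on 1]
4. p → ¬q, w0   [¬→-rule on 2]
5. ¬□◇(p → ¬q), w0   [¬→-rule on 2]
6. ¬q, w0   [¬→-rule on 3]
7. ¬p, w0   [¬→-rule on 3]
8. ¬◇(p → ¬q), w1   [¬□-rule on 5: fresh world w1, w0Rw1]
9. ¬(p → ¬q), w0   [¬◇-rule on 8 via w1Rw0]
10. p, w0   [¬→-rule on 9]
11. q, w0   [¬→-rule on 9]
Accessibility: w0Rw0, w0Rw1, w1Rw0, w1Rw1
Branch closes: p and ¬p both at w0.
Every branch of the negation's tableau closes; the branch above is one of them.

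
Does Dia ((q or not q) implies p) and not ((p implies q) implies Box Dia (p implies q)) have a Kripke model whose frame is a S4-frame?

1. Dia ((q or not q) implies p) and not ((p implies q) implies Box Dia (p implies q)), 0
2. Dia ((q or not q) implies p), 0   [and-rule on 1]
3. not ((p implies q) implies Box Dia (p implies q)), 0   [and-rule on 1]
4. p implies q, 0   [neg-implies-rule on 3]
5. not Box Dia (p implies q), 0   [neg-implies-rule on 3]
6. q, 0   [implies-rule on 4 (branches; this branch)]
7. (q or not q) implies p, 1   [Dia-rule on 2: fresh world 1, 0R1]
8. p, 1   [implies-rule on 7 (branches; this branch)]
9. not Dia (p implies q), 2   [neg-Box-rule on 5: fresh world 2, 0R2]
10. not (p implies q), 2   [neg-Dia-rule on 9 via 2R2]
11. p, 2   [neg-implies-rule on 10]
12. not q, 2   [neg-implies-rule on 10]
Accessibility: 0R0, 0R1, 0R2, 1R1, 2R2

Yes, satisfiable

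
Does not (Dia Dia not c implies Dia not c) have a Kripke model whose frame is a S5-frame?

No, unsatisfiable

1. not (Dia Dia not c implies Dia not c), u
2. Dia Dia not c, u
3. not Dia not c, u
4. c, u
5. Dia not c, v
6. c, v
7. not c, w
8. c, w
Accessibility: uRu, uRv, uRw, vRu, vRv, vRw, wRu, wRv, wRw
Branch closes: c and not c both at w.
Every branch closes; the branch above is one of them.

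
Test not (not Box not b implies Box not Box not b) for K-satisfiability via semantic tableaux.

1. not (not Box not b implies Box not Box not b), 0
2. not Box not b, 0
3. not Box not Box not b, 0
4. b, 1
5. Box not b, 2
Accessibility: 0R1, 0R2

Satisfiable (open branch found)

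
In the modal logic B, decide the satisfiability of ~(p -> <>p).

Unsatisfiable (every branch closes)

1. ~(p -> <>p), 0
2. p, 0   [~->-rule on 1]
3. ~<>p, 0   [~->-rule on 1]
4. ~p, 0   [~<>-rule on 3 via 0R0]
Accessibility: 0R0
Branch closes: p and ~p both at 0.
Every branch closes; the branch above is one of them.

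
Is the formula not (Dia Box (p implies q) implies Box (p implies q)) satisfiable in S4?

1. not (Dia Box (p implies q) implies Box (p implies q)), u
2. Dia Box (p implies q), u
3. not Box (p implies q), u
4. Box (p implies q), v
5. p implies q, v
6. q, v
7. not (p implies q), w
8. p, w
9. not q, w
Accessibility: uRu, uRv, uRw, vRv, wRw

Satisfiable (open branch found)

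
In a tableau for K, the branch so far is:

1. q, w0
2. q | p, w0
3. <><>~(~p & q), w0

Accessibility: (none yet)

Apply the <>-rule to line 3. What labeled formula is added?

a fresh world w1 with w0Rw1, and <>~(~p & q) at w1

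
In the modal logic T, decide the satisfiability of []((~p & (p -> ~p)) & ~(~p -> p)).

Satisfiable (open branch found)

1. []((~p & (p -> ~p)) & ~(~p -> p)), u
2. (~p & (p -> ~p)) & ~(~p -> p), u
3. ~p & (p -> ~p), u
4. ~(~p -> p), u
5. ~p, u
6. p -> ~p, u
Accessibility: uRu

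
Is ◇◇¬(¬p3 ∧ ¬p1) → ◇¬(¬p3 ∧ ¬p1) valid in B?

Invalid (countermodel exists)

Tableau for the negation ¬(◇◇¬(¬p3 ∧ ¬p1) → ◇¬(¬p3 ∧ ¬p1)):
1. ¬(◇◇¬(¬p3 ∧ ¬p1) → ◇¬(¬p3 ∧ ¬p1)), 0
2. ◇◇¬(¬p3 ∧ ¬p1), 0
3. ¬◇¬(¬p3 ∧ ¬p1), 0
4. ¬p3 ∧ ¬p1, 0
5. ¬p3, 0
6. ¬p1, 0
7. ◇¬(¬p3 ∧ ¬p1), 1
8. ¬p3 ∧ ¬p1, 1
9. ¬p3, 1
10. ¬p1, 1
11. ¬(¬p3 ∧ ¬p1), 2
12. p1, 2
Accessibility: 0R0, 0R1, 1R0, 1R1, 1R2, 2R1, 2R2
The negation has an open branch (countermodel exists).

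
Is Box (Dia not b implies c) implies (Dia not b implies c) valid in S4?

Tableau for the negation not (Box (Dia not b implies c) implies (Dia not b implies c)):
1. not (Box (Dia not b implies c) implies (Dia not b implies c)), 0
2. Box (Dia not b implies c), 0
3. not (Dia not b implies c), 0
4. Dia not b, 0
5. not c, 0
6. Dia not b implies c, 0
7. not Dia not b, 0
8. b, 0
9. not b, 1
10. Dia not b implies c, 1
11. b, 1
Accessibility: 0R0, 0R1, 1R1
Branch closes: b and not b both at 1.
Every branch of the negation's tableau closes; the branch above is one of them.

Yes, valid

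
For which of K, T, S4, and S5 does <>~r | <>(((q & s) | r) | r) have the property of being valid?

T-tableau for the negation ~(<>~r | <>(((q & s) | r) | r)):
1. ~(<>~r | <>(((q & s) | r) | r)), u
2. ~<>~r, u
3. ~<>(((q & s) | r) | r), u
4. r, u
5. ~(((q & s) | r) | r), u
6. ~((q & s) | r), u
7. ~r, u
Accessibility: uRu
Branch closes: r and ~r both at u.
Every branch closes (one shown): valid in T, hence also in S4, S5 (every theorem of T is a theorem of S4 and S5).
K-tableau for the negation ~(<>~r | <>(((q & s) | r) | r)):
1. ~(<>~r | <>(((q & s) | r) | r)), u
2. ~<>~r, u
3. ~<>(((q & s) | r) | r), u
Complete open branch: countermodel on a K-frame, so not valid in K.

T, S4, S5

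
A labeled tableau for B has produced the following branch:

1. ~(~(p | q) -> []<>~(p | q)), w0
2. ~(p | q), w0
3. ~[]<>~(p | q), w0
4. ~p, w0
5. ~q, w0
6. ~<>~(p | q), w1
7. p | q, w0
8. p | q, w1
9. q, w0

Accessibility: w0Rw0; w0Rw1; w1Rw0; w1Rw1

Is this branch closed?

Both q and ~q appear at w0.

Yes, closed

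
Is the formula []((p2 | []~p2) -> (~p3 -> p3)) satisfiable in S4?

1. []((p2 | []~p2) -> (~p3 -> p3)), u
2. (p2 | []~p2) -> (~p3 -> p3), u
3. ~p3 -> p3, u
4. p3, u
Accessibility: uRu

Yes, satisfiable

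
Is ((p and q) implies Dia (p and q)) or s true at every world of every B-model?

Yes, valid

Tableau for the negation not (((p and q) implies Dia (p and q)) or s):
1. not (((p and q) implies Dia (p and q)) or s), 0
2. not ((p and q) implies Dia (p and q)), 0
3. not s, 0
4. p and q, 0
5. not Dia (p and q), 0
6. p, 0
7. q, 0
8. not (p and q), 0
9. not q, 0
Accessibility: 0R0
Branch closes: q and not q both at 0.
Every branch of the negation's tableau closes; the branch above is one of them.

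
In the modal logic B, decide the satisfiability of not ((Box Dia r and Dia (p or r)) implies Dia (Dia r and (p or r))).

Unsatisfiable

1. not ((Box Dia r and Dia (p or r)) implies Dia (Dia r and (p or r))), w0
2. Box Dia r and Dia (p or r), w0   [neg-implies-rule on 1]
3. not Dia (Dia r and (p or r)), w0   [neg-implies-rule on 1]
4. Box Dia r, w0   [and-rule on 2]
5. Dia (p or r), w0   [and-rule on 2]
6. not (Dia r and (p or r)), w0   [neg-Dia-rule on 3 via w0Rw0]
7. Dia r, w0   [Box-rule on 4 via w0Rw0]
8. not (p or r), w0   [neg-and-rule on 6 (branches; this branch)]
9. not p, w0   [neg-or-rule on 8]
10. not r, w0   [neg-or-rule on 8]
11. p or r, w1   [Dia-rule on 5: fresh world w1, w0Rw1]
12. not (Dia r and (p or r)), w1   [neg-Dia-rule on 3 via w0Rw1]
13. Dia r, w1   [Box-rule on 4 via w0Rw1]
14. p, w1   [or-rule on 11 (branches; this branch)]
15. not Dia r, w1   [neg-and-rule on 12 (branches; this branch)]
16. not r, w1   [neg-Dia-rule on 15 via w1Rw1]
17. r, w2   [Dia-rule on 7: fresh world w2, w0Rw2]
18. not (Dia r and (p or r)), w2   [neg-Dia-rule on 3 via w0Rw2]
19. Dia r, w2   [Box-rule on 4 via w0Rw2]
20. not (p or r), w2   [neg-and-rule on 18 (branches; this branch)]
21. not p, w2   [neg-or-rule on 20]
22. not r, w2   [neg-or-rule on 20]
Accessibility: w0Rw0, w0Rw1, w0Rw2, w1Rw0, w1Rw1, w2Rw0, w2Rw2
Branch closes: r and not r both at w2.
Every branch closes; the branch above is one of them.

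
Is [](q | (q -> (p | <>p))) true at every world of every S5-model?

Valid

Tableau for the negation ~[](q | (q -> (p | <>p))):
1. ~[](q | (q -> (p | <>p))), 0
2. ~(q | (q -> (p | <>p))), 1   [~[]-rule on 1: fresh world 1, 0R1]
3. ~q, 1   [~|-rule on 2]
4. ~(q -> (p | <>p)), 1   [~|-rule on 2]
5. q, 1   [~->-rule on 4]
6. ~(p | <>p), 1   [~->-rule on 4]
Accessibility: 0R0, 0R1, 1R0, 1R1
Branch closes: q and ~q both at 1.
All branches of the negation close; one closing branch shown above.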